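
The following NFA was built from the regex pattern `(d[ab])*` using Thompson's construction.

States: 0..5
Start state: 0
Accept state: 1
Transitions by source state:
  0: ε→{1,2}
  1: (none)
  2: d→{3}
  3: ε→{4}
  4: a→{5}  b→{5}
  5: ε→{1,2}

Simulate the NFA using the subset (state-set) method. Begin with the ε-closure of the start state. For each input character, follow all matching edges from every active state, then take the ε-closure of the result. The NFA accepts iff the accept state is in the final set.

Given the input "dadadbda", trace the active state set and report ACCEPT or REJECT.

start: ε-closure({0}) = {0,1,2}
'd' @ 1: {3,4}
'a' @ 2: {1,2,5}  ✓accept
'd' @ 3: {3,4}
'a' @ 4: {1,2,5}  ✓accept
'd' @ 5: {3,4}
'b' @ 6: {1,2,5}  ✓accept
'd' @ 7: {3,4}
'a' @ 8: {1,2,5}  ✓accept
final: {1,2,5}; accept 1 in set

Answer: ACCEPT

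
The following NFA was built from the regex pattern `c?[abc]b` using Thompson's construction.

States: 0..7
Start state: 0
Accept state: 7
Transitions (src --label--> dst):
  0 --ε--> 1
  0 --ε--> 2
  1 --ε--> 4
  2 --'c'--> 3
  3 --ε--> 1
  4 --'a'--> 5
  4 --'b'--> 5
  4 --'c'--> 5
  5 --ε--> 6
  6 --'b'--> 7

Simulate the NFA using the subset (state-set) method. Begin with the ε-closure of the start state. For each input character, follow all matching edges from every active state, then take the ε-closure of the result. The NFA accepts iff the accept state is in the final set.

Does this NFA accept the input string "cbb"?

initial (ε-close {0}): {0,1,2,4}
'c' @ 1: {1,3,4,5,6}
'b' @ 2: {5,6,7}  [accepting]
'b' @ 3: {7}  [accepting]
final: {7}; accept 7 in set

Answer: ACCEPT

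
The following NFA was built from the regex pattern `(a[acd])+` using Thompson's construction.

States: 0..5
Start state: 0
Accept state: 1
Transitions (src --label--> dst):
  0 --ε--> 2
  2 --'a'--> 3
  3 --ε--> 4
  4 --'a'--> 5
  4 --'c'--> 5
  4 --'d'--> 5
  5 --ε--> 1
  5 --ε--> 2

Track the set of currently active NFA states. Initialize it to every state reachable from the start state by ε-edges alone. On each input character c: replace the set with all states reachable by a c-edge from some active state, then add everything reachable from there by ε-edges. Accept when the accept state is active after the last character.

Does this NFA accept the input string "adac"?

initial (ε-close {0}): {0,2}
'a' @ 1: {3,4}
'd' @ 2: {1,2,5}  ✓accept
'a' @ 3: {3,4}
'c' @ 4: {1,2,5}  ✓accept
end set {1,2,5} — state 1 in

Answer: ACCEPT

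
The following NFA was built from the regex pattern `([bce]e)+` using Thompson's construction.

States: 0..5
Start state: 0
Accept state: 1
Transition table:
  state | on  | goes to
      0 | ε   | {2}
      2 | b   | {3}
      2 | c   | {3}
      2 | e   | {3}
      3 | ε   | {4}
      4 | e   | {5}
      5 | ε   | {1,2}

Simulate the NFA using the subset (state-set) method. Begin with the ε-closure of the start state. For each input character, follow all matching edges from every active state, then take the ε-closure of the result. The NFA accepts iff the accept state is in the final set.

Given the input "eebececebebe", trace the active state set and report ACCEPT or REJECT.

start: ε-closure({0}) = {0,2}
'e' @ 1: {3,4}
'e' @ 2: {1,2,5}  [accepting]
'b' @ 3: {3,4}
'e' @ 4: {1,2,5}  [accepting]
'c' @ 5: {3,4}
'e' @ 6: {1,2,5}  [accepting]
'c' @ 7: {3,4}
'e' @ 8: {1,2,5}  [accepting]
'b' @ 9: {3,4}
'e' @ 10: {1,2,5}  [accepting]
'b' @ 11: {3,4}
'e' @ 12: {1,2,5}  [accepting]
end set {1,2,5} — state 1 in

Answer: ACCEPT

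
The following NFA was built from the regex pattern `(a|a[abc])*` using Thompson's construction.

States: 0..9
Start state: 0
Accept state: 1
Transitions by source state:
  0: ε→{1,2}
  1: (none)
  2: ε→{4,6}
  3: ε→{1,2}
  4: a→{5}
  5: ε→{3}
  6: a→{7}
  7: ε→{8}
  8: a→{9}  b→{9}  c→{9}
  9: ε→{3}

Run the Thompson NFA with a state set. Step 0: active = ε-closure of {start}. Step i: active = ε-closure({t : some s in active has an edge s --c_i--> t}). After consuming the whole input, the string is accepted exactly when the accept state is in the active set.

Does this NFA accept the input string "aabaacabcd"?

Answer: REJECT

Derivation:
S₀ = ε-closure({0}) = {0,1,2,4,6}
'a' @ 1: {1,2,3,4,5,6,7,8}  (accept∈set)
'a' @ 2: {1,2,3,4,5,6,7,8,9}  (accept∈set)
'b' @ 3: {1,2,3,4,6,9}  (accept∈set)
'a' @ 4: {1,2,3,4,5,6,7,8}  (accept∈set)
'a' @ 5: {1,2,3,4,5,6,7,8,9}  (accept∈set)
'c' @ 6: {1,2,3,4,6,9}  (accept∈set)
'a' @ 7: {1,2,3,4,5,6,7,8}  (accept∈set)
'b' @ 8: {1,2,3,4,6,9}  (accept∈set)
'c' @ 9: {}  — no active states
rest 'd' ignored (set empty)
end set {} — state 1 not in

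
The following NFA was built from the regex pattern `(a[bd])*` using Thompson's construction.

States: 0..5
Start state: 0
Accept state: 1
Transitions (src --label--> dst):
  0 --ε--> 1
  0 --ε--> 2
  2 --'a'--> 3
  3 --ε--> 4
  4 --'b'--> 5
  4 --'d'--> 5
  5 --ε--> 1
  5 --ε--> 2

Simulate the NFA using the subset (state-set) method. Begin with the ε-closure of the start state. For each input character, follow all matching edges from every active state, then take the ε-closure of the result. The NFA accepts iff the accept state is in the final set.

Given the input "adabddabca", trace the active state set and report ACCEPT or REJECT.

Answer: REJECT

Steps:
initial (ε-close {0}): {0,1,2}
'a' @ 1: {3,4}
'd' @ 2: {1,2,5}  [accepting]
'a' @ 3: {3,4}
'b' @ 4: {1,2,5}  [accepting]
'd' @ 5: {}  — state set empty
rest 'dabca' ignored (set empty)
final: {}; accept 1 not in set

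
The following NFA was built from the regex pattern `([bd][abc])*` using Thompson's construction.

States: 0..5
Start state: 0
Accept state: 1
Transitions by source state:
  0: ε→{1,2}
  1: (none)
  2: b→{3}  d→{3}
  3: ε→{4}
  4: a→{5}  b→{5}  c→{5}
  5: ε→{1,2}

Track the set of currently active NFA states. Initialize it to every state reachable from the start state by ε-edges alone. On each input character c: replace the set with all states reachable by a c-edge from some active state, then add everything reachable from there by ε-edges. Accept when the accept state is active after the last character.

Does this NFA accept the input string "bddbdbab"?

S₀ = ε-closure({0}) = {0,1,2}
'b' @ 1: {3,4}
'd' @ 2: {}  — no active states
rest 'dbdbab' ignored (set empty)
end set {} — state 1 not in

Answer: REJECT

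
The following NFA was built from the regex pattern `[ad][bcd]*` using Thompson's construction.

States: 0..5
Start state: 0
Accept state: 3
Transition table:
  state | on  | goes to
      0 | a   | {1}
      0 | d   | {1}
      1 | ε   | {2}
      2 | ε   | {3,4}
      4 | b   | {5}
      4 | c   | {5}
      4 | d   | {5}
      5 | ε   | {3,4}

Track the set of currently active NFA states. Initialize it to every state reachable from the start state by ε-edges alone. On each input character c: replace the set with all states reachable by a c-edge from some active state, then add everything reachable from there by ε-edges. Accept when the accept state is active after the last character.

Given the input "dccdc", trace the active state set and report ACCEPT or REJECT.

initial (ε-close {0}): {0}
'd' @ 1: {1,2,3,4}  ✓accept
'c' @ 2: {3,4,5}  ✓accept
'c' @ 3: {3,4,5}  ✓accept
'd' @ 4: {3,4,5}  ✓accept
'c' @ 5: {3,4,5}  ✓accept
end set {3,4,5} — state 3 in

Answer: ACCEPT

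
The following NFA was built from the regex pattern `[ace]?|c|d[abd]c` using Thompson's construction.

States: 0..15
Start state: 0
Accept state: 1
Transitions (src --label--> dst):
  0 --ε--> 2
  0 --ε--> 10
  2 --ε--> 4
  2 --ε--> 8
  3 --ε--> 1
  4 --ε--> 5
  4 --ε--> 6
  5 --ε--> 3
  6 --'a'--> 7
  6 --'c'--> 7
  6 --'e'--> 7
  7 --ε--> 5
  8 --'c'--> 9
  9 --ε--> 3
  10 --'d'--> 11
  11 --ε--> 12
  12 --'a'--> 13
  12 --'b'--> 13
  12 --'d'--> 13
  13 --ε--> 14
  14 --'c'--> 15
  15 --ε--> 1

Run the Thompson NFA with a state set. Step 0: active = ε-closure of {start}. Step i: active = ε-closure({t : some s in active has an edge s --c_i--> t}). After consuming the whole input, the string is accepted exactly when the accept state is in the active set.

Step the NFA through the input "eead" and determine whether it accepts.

Answer: REJECT

Steps:
S₀ = ε-closure({0}) = {0,1,2,3,4,5,6,8,10}
'e' @ 1: {1,3,5,7}  ✓accept
'e' @ 2: {}  — state set empty
rest 'ad' ignored (set empty)
final: {}; accept 1 not in set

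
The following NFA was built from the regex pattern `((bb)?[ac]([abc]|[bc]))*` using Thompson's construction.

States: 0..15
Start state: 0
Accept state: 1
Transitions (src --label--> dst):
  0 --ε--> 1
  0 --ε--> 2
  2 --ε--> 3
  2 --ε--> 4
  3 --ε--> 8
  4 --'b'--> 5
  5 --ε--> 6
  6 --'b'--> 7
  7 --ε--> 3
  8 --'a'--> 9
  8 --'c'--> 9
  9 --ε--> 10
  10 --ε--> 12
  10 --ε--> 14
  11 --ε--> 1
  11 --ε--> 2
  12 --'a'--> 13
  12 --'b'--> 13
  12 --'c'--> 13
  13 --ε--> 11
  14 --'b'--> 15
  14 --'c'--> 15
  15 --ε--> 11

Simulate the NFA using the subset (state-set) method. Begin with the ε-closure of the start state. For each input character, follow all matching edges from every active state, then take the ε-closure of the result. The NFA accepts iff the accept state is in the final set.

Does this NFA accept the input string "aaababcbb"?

start: ε-closure({0}) = {0,1,2,3,4,8}
'a' @ 1: {9,10,12,14}
'a' @ 2: {1,2,3,4,8,11,13}  [accepting]
'a' @ 3: {9,10,12,14}
'b' @ 4: {1,2,3,4,8,11,13,15}  [accepting]
'a' @ 5: {9,10,12,14}
'b' @ 6: {1,2,3,4,8,11,13,15}  [accepting]
'c' @ 7: {9,10,12,14}
'b' @ 8: {1,2,3,4,8,11,13,15}  [accepting]
'b' @ 9: {5,6}
end set {5,6} — state 1 not in

Answer: REJECT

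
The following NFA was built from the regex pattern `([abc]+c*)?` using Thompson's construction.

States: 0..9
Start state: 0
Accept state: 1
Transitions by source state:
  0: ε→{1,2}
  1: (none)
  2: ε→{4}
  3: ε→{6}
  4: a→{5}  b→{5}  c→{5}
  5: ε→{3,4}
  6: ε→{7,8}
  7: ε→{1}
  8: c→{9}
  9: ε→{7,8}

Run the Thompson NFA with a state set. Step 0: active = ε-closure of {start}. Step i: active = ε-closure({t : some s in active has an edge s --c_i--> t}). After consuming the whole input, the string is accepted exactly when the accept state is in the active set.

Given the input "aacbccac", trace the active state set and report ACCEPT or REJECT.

start: ε-closure({0}) = {0,1,2,4}
'a' @ 1: {1,3,4,5,6,7,8}  (accept∈set)
'a' @ 2: {1,3,4,5,6,7,8}  (accept∈set)
'c' @ 3: {1,3,4,5,6,7,8,9}  (accept∈set)
'b' @ 4: {1,3,4,5,6,7,8}  (accept∈set)
'c' @ 5: {1,3,4,5,6,7,8,9}  (accept∈set)
'c' @ 6: {1,3,4,5,6,7,8,9}  (accept∈set)
'a' @ 7: {1,3,4,5,6,7,8}  (accept∈set)
'c' @ 8: {1,3,4,5,6,7,8,9}  (accept∈set)
end set {1,3,4,5,6,7,8,9} — state 1 in

Answer: ACCEPT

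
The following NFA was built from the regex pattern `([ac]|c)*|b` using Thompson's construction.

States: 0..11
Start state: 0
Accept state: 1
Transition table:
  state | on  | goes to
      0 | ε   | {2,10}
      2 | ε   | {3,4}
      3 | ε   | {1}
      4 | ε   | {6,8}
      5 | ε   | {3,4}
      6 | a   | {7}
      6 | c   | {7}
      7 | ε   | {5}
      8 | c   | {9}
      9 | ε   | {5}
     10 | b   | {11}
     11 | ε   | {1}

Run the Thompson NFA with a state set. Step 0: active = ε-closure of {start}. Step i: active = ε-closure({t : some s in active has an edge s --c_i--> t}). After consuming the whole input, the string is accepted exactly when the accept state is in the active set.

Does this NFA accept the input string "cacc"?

Answer: ACCEPT

Steps:
initial (ε-close {0}): {0,1,2,3,4,6,8,10}
'c' @ 1: {1,3,4,5,6,7,8,9}  ✓accept
'a' @ 2: {1,3,4,5,6,7,8}  ✓accept
'c' @ 3: {1,3,4,5,6,7,8,9}  ✓accept
'c' @ 4: {1,3,4,5,6,7,8,9}  ✓accept
final: {1,3,4,5,6,7,8,9}; accept 1 in set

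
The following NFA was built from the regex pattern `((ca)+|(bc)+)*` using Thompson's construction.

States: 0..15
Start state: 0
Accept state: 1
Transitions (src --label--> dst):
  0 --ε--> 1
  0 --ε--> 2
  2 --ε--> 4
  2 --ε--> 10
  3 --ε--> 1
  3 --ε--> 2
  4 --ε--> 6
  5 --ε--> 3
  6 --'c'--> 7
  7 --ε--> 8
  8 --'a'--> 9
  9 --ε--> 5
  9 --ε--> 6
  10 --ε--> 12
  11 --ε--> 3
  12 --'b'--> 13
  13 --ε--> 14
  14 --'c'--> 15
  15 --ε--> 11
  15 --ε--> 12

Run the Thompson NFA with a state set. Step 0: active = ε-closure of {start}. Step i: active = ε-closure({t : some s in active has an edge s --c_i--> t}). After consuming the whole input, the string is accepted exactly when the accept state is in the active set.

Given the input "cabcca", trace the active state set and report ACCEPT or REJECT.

Answer: ACCEPT

Steps:
initial (ε-close {0}): {0,1,2,4,6,10,12}
'c' @ 1: {7,8}
'a' @ 2: {1,2,3,4,5,6,9,10,12}  (accept∈set)
'b' @ 3: {13,14}
'c' @ 4: {1,2,3,4,6,10,11,12,15}  (accept∈set)
'c' @ 5: {7,8}
'a' @ 6: {1,2,3,4,5,6,9,10,12}  (accept∈set)
final: {1,2,3,4,5,6,9,10,12}; accept 1 in set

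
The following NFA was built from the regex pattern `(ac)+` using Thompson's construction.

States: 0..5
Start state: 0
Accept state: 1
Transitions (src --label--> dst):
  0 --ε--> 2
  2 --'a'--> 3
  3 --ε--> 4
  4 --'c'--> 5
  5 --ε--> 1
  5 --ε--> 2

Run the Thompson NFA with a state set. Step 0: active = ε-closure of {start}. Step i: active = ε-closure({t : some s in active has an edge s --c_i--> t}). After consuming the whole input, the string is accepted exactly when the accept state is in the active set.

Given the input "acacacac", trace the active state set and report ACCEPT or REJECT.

Answer: ACCEPT

Trace:
start: ε-closure({0}) = {0,2}
'a' @ 1: {3,4}
'c' @ 2: {1,2,5}  ✓accept
'a' @ 3: {3,4}
'c' @ 4: {1,2,5}  ✓accept
'a' @ 5: {3,4}
'c' @ 6: {1,2,5}  ✓accept
'a' @ 7: {3,4}
'c' @ 8: {1,2,5}  ✓accept
final: {1,2,5}; accept 1 in set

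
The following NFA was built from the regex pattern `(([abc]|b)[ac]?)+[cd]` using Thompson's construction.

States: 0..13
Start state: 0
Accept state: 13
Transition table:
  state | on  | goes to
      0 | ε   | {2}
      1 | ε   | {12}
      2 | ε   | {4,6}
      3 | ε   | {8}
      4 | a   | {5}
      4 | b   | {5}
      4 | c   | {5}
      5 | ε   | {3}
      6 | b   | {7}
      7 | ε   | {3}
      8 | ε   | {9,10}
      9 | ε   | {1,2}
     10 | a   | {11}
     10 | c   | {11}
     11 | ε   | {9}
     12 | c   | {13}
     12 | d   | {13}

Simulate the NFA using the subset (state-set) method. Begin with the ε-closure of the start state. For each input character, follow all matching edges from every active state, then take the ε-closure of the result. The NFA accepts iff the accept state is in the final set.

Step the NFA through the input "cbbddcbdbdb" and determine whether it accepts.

initial (ε-close {0}): {0,2,4,6}
'c' @ 1: {1,2,3,4,5,6,8,9,10,12}
'b' @ 2: {1,2,3,4,5,6,7,8,9,10,12}
'b' @ 3: {1,2,3,4,5,6,7,8,9,10,12}
'd' @ 4: {13}  [accepting]
'd' @ 5: {}  — no active states
rest 'cbdbdb' ignored (set empty)
end set {} — state 13 not in

Answer: REJECT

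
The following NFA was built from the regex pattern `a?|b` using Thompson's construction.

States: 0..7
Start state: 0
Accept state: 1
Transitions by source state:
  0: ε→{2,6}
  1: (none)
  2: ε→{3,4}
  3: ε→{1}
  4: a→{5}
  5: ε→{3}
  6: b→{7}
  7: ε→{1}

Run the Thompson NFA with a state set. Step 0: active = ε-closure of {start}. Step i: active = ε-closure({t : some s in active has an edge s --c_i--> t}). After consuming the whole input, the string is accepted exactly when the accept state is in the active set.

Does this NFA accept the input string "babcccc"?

start: ε-closure({0}) = {0,1,2,3,4,6}
'b' @ 1: {1,7}  (accept∈set)
'a' @ 2: {}  — no active states
rest 'bcccc' ignored (set empty)
after full input: {}  (accept=1 not in)

Answer: REJECT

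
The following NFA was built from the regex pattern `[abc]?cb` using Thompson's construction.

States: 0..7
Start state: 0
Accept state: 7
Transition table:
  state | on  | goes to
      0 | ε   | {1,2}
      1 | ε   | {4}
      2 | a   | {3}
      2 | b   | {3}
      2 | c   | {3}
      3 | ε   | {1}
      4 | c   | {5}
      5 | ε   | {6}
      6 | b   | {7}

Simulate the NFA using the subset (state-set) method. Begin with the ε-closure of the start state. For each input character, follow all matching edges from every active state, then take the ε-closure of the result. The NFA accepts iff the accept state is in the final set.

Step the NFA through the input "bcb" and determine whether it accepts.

Answer: ACCEPT

Steps:
initial (ε-close {0}): {0,1,2,4}
'b' @ 1: {1,3,4}
'c' @ 2: {5,6}
'b' @ 3: {7}  ✓accept
end set {7} — state 7 in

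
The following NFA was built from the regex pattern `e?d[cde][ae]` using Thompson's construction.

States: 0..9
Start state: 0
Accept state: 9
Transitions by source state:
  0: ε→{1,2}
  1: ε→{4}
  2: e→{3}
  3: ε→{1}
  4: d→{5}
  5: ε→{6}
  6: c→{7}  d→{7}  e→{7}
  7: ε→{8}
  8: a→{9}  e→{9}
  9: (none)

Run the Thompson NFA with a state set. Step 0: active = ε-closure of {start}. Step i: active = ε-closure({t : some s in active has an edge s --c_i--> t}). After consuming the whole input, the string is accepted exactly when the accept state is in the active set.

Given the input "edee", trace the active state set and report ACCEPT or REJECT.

Answer: ACCEPT

Steps:
S₀ = ε-closure({0}) = {0,1,2,4}
'e' @ 1: {1,3,4}
'd' @ 2: {5,6}
'e' @ 3: {7,8}
'e' @ 4: {9}  [accepting]
end set {9} — state 9 in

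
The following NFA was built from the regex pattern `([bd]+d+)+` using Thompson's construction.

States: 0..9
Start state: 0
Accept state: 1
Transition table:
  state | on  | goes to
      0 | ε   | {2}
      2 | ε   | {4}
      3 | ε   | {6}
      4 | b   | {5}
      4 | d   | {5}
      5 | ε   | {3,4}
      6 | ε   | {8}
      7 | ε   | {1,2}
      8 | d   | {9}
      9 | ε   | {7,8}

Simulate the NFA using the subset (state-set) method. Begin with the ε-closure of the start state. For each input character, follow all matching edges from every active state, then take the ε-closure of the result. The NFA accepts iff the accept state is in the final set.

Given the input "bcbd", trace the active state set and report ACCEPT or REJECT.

start: ε-closure({0}) = {0,2,4}
'b' @ 1: {3,4,5,6,8}
'c' @ 2: {}  — dead — no transitions
rest 'bd' ignored (set empty)
end set {} — state 1 not in

Answer: REJECT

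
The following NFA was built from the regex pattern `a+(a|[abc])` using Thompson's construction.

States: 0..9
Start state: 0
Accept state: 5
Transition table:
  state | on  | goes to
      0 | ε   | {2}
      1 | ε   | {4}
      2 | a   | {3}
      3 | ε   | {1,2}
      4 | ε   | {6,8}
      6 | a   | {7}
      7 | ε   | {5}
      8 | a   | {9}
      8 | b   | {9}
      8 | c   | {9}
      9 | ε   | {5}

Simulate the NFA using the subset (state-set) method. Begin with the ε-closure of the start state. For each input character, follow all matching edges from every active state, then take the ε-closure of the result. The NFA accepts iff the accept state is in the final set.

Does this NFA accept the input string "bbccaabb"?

Answer: REJECT

Trace:
initial (ε-close {0}): {0,2}
'b' @ 1: {}  — state set empty
rest 'bccaabb' ignored (set empty)
end set {} — state 5 not in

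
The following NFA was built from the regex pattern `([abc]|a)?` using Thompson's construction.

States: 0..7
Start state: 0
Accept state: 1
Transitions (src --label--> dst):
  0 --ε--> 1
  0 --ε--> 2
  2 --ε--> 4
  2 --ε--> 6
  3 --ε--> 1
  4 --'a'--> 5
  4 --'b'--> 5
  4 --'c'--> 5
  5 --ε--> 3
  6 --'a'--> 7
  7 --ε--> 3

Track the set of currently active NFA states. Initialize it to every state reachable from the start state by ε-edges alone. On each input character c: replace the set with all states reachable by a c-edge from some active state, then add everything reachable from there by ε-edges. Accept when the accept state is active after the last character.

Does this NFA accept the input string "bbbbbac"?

start: ε-closure({0}) = {0,1,2,4,6}
'b' @ 1: {1,3,5}  [accepting]
'b' @ 2: {}  — dead — no transitions
rest 'bbbac' ignored (set empty)
end set {} — state 1 not in

Answer: REJECT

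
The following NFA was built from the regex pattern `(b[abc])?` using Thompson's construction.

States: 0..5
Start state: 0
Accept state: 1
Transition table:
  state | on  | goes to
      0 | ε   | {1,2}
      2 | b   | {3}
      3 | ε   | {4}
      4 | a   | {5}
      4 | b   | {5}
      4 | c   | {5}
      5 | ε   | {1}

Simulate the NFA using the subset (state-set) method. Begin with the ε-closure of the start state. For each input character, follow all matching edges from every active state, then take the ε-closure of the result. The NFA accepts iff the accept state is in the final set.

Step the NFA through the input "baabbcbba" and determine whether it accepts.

Answer: REJECT

Steps:
S₀ = ε-closure({0}) = {0,1,2}
'b' @ 1: {3,4}
'a' @ 2: {1,5}  [accepting]
'a' @ 3: {}  — no active states
rest 'bbcbba' ignored (set empty)
final: {}; accept 1 not in set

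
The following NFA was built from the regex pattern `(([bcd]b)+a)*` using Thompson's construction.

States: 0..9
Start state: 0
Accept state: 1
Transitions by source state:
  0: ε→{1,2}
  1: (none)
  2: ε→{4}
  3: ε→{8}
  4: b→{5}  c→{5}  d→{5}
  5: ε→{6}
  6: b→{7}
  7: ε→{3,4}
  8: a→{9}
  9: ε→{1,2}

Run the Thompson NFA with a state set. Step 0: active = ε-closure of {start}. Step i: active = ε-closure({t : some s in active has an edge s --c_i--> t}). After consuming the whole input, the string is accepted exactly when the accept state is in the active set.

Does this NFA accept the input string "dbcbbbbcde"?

Answer: REJECT

Trace:
S₀ = ε-closure({0}) = {0,1,2,4}
'd' @ 1: {5,6}
'b' @ 2: {3,4,7,8}
'c' @ 3: {5,6}
'b' @ 4: {3,4,7,8}
'b' @ 5: {5,6}
'b' @ 6: {3,4,7,8}
'b' @ 7: {5,6}
'c' @ 8: {}  — dead — no transitions
rest 'de' ignored (set empty)
after full input: {}  (accept=1 not in)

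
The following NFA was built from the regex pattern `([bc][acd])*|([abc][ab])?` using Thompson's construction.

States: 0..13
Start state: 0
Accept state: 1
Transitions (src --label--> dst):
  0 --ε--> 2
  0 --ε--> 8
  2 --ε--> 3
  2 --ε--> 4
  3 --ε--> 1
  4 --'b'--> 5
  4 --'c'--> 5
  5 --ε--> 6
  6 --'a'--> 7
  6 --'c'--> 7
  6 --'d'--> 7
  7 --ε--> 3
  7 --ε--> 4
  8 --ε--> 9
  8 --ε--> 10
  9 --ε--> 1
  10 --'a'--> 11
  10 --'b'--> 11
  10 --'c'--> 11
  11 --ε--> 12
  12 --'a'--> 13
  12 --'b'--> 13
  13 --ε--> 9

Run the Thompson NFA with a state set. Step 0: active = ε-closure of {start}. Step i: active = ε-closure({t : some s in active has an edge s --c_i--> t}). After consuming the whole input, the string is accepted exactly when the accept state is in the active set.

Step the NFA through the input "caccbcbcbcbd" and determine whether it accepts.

start: ε-closure({0}) = {0,1,2,3,4,8,9,10}
'c' @ 1: {5,6,11,12}
'a' @ 2: {1,3,4,7,9,13}  [accepting]
'c' @ 3: {5,6}
'c' @ 4: {1,3,4,7}  [accepting]
'b' @ 5: {5,6}
'c' @ 6: {1,3,4,7}  [accepting]
'b' @ 7: {5,6}
'c' @ 8: {1,3,4,7}  [accepting]
'b' @ 9: {5,6}
'c' @ 10: {1,3,4,7}  [accepting]
'b' @ 11: {5,6}
'd' @ 12: {1,3,4,7}  [accepting]
end set {1,3,4,7} — state 1 in

Answer: ACCEPT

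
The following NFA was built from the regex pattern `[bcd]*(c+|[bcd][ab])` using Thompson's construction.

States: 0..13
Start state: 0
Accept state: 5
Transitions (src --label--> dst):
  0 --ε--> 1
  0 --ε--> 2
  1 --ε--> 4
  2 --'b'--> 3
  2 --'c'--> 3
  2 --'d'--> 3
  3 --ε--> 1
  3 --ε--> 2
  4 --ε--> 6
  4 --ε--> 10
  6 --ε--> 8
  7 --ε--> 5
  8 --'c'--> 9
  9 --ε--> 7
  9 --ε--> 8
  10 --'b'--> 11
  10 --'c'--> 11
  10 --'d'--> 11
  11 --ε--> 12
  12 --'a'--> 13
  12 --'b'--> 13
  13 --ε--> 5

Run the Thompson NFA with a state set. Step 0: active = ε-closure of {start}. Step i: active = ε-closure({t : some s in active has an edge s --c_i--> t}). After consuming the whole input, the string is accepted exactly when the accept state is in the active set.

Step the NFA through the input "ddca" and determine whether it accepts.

initial (ε-close {0}): {0,1,2,4,6,8,10}
'd' @ 1: {1,2,3,4,6,8,10,11,12}
'd' @ 2: {1,2,3,4,6,8,10,11,12}
'c' @ 3: {1,2,3,4,5,6,7,8,9,10,11,12}  (accept∈set)
'a' @ 4: {5,13}  (accept∈set)
final: {5,13}; accept 5 in set

Answer: ACCEPT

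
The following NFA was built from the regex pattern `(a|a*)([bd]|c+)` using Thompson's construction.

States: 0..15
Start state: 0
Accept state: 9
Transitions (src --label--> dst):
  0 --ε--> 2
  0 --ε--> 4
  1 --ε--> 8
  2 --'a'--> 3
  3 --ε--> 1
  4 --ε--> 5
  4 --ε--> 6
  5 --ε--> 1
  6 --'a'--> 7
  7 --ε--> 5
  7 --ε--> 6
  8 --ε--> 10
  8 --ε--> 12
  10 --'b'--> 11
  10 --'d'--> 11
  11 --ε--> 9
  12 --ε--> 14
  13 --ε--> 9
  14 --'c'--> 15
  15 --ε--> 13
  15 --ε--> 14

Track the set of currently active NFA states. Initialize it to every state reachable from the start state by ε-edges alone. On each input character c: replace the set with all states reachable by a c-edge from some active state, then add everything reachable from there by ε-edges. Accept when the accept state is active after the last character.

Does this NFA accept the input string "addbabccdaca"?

S₀ = ε-closure({0}) = {0,1,2,4,5,6,8,10,12,14}
'a' @ 1: {1,3,5,6,7,8,10,12,14}
'd' @ 2: {9,11}  (accept∈set)
'd' @ 3: {}  — dead — no transitions
rest 'babccdaca' ignored (set empty)
after full input: {}  (accept=9 not in)

Answer: REJECT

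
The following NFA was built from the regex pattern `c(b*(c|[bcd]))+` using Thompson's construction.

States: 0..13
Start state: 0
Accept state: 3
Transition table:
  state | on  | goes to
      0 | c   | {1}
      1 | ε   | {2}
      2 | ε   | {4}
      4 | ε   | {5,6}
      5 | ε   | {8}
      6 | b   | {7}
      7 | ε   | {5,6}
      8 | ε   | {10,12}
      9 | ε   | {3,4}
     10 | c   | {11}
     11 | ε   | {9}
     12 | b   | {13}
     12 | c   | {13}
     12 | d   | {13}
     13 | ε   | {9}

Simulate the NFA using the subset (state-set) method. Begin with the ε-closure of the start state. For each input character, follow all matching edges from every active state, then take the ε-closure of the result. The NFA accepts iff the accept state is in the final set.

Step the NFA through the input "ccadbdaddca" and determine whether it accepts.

S₀ = ε-closure({0}) = {0}
'c' @ 1: {1,2,4,5,6,8,10,12}
'c' @ 2: {3,4,5,6,8,9,10,11,12,13}  (accept∈set)
'a' @ 3: {}  — no active states
rest 'dbdaddca' ignored (set empty)
final: {}; accept 3 not in set

Answer: REJECT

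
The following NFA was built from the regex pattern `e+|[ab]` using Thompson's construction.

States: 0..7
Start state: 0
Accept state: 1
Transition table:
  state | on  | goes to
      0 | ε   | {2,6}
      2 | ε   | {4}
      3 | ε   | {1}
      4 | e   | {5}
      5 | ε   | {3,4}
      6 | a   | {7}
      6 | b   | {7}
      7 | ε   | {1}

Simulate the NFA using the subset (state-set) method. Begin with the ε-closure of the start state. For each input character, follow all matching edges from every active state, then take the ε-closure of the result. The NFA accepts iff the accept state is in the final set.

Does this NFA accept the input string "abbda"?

Answer: REJECT

Trace:
initial (ε-close {0}): {0,2,4,6}
'a' @ 1: {1,7}  [accepting]
'b' @ 2: {}  — dead — no transitions
rest 'bda' ignored (set empty)
after full input: {}  (accept=1 not in)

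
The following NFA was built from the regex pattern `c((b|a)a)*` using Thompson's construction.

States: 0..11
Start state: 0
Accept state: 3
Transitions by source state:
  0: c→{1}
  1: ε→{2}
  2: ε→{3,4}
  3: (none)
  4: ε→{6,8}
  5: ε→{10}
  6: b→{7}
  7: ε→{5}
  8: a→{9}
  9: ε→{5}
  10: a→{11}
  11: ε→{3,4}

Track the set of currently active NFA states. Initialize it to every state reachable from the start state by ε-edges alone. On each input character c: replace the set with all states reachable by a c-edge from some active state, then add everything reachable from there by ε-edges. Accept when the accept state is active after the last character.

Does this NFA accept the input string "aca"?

Answer: REJECT

Steps:
initial (ε-close {0}): {0}
'a' @ 1: {}  — state set empty
rest 'ca' ignored (set empty)
end set {} — state 3 not in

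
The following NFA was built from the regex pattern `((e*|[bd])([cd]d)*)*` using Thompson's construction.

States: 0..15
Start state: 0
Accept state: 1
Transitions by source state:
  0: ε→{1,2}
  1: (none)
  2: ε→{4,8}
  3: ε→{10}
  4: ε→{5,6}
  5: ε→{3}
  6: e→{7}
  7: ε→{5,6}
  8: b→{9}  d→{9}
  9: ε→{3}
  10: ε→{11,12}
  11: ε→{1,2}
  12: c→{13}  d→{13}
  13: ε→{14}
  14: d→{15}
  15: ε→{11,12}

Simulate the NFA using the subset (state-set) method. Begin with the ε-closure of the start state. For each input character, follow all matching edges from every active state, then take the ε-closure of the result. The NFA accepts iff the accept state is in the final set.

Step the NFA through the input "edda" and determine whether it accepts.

Answer: REJECT

Steps:
S₀ = ε-closure({0}) = {0,1,2,3,4,5,6,8,10,11,12}
'e' @ 1: {1,2,3,4,5,6,7,8,10,11,12}  (accept∈set)
'd' @ 2: {1,2,3,4,5,6,8,9,10,11,12,13,14}  (accept∈set)
'd' @ 3: {1,2,3,4,5,6,8,9,10,11,12,13,14,15}  (accept∈set)
'a' @ 4: {}  — state set empty
end set {} — state 1 not in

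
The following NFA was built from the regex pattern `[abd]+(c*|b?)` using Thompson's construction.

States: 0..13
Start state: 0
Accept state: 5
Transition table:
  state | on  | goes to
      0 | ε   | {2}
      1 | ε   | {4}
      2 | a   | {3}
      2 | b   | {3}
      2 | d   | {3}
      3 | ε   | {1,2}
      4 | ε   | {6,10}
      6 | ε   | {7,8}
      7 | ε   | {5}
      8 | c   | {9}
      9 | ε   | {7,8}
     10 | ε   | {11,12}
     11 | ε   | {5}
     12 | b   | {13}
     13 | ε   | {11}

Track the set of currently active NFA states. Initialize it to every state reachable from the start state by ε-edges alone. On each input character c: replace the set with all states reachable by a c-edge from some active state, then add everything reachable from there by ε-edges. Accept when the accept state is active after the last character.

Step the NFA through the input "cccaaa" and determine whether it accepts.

S₀ = ε-closure({0}) = {0,2}
'c' @ 1: {}  — state set empty
rest 'ccaaa' ignored (set empty)
end set {} — state 5 not in

Answer: REJECT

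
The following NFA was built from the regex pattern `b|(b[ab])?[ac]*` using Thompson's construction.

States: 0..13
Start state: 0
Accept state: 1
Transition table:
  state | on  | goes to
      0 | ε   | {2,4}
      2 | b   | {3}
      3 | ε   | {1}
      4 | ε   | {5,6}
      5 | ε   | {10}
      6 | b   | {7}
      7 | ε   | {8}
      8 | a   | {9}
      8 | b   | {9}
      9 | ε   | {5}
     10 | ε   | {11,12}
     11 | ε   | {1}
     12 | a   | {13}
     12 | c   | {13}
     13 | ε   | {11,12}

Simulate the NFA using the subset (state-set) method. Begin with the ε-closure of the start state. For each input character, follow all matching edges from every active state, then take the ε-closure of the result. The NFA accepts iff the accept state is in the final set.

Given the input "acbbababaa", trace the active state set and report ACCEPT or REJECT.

initial (ε-close {0}): {0,1,2,4,5,6,10,11,12}
'a' @ 1: {1,11,12,13}  ✓accept
'c' @ 2: {1,11,12,13}  ✓accept
'b' @ 3: {}  — dead — no transitions
rest 'bababaa' ignored (set empty)
after full input: {}  (accept=1 not in)

Answer: REJECT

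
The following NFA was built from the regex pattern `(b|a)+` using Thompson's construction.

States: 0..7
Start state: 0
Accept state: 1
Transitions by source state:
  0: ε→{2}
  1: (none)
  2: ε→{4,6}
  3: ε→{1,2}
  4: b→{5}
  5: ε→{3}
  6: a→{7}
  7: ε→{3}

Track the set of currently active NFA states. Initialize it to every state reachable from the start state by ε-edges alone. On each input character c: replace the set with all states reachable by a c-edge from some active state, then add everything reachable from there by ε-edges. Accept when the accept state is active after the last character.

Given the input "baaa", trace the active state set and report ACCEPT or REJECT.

initial (ε-close {0}): {0,2,4,6}
'b' @ 1: {1,2,3,4,5,6}  [accepting]
'a' @ 2: {1,2,3,4,6,7}  [accepting]
'a' @ 3: {1,2,3,4,6,7}  [accepting]
'a' @ 4: {1,2,3,4,6,7}  [accepting]
after full input: {1,2,3,4,6,7}  (accept=1 in)

Answer: ACCEPT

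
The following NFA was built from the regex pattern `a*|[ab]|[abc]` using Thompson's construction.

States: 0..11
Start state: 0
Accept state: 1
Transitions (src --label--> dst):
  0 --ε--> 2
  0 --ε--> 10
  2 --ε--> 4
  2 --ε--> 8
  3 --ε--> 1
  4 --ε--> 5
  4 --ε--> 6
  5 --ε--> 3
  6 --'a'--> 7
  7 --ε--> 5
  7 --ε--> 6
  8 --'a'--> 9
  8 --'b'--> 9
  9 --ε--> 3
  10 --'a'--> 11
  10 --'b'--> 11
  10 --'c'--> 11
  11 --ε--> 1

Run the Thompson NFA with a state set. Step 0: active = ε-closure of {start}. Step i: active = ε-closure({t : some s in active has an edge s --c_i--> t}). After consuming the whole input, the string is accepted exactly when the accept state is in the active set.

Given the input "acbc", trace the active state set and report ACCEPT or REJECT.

Answer: REJECT

Steps:
initial (ε-close {0}): {0,1,2,3,4,5,6,8,10}
'a' @ 1: {1,3,5,6,7,9,11}  [accepting]
'c' @ 2: {}  — dead — no transitions
rest 'bc' ignored (set empty)
after full input: {}  (accept=1 not in)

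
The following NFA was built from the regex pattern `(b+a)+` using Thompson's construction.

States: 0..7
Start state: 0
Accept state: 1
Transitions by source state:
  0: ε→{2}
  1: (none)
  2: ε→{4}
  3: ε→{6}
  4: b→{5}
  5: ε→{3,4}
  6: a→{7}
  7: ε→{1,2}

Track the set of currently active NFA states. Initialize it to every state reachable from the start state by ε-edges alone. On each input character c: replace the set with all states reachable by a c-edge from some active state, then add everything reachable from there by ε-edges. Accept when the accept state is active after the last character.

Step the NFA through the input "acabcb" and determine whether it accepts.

initial (ε-close {0}): {0,2,4}
'a' @ 1: {}  — no active states
rest 'cabcb' ignored (set empty)
after full input: {}  (accept=1 not in)

Answer: REJECT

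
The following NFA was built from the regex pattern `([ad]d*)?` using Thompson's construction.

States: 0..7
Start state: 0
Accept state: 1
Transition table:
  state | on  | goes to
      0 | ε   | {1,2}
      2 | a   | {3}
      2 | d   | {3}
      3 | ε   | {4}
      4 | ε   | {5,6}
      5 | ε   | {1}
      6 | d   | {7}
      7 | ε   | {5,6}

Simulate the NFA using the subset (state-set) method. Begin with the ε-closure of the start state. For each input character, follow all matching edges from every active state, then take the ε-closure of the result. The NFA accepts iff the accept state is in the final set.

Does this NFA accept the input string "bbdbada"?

Answer: REJECT

Steps:
S₀ = ε-closure({0}) = {0,1,2}
'b' @ 1: {}  — no active states
rest 'bdbada' ignored (set empty)
end set {} — state 1 not in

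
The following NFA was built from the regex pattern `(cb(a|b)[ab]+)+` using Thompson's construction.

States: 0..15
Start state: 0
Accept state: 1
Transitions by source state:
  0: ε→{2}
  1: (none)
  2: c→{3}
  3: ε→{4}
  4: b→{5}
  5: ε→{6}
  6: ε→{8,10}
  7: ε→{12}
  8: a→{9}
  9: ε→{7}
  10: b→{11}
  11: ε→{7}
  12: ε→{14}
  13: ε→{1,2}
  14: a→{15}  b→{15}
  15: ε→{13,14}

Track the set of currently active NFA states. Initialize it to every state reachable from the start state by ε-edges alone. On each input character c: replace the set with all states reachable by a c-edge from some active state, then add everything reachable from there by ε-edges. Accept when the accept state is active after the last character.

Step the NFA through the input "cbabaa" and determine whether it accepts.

start: ε-closure({0}) = {0,2}
'c' @ 1: {3,4}
'b' @ 2: {5,6,8,10}
'a' @ 3: {7,9,12,14}
'b' @ 4: {1,2,13,14,15}  [accepting]
'a' @ 5: {1,2,13,14,15}  [accepting]
'a' @ 6: {1,2,13,14,15}  [accepting]
final: {1,2,13,14,15}; accept 1 in set

Answer: ACCEPT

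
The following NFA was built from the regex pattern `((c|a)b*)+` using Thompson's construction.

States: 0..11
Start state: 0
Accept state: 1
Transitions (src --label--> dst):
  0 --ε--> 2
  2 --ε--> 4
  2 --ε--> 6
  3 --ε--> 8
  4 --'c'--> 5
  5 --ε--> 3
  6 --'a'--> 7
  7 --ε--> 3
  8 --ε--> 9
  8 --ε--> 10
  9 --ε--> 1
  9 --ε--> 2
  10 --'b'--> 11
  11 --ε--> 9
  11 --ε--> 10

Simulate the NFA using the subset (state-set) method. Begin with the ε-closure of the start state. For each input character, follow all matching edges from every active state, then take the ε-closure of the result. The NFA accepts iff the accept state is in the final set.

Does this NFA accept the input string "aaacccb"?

initial (ε-close {0}): {0,2,4,6}
'a' @ 1: {1,2,3,4,6,7,8,9,10}  (accept∈set)
'a' @ 2: {1,2,3,4,6,7,8,9,10}  (accept∈set)
'a' @ 3: {1,2,3,4,6,7,8,9,10}  (accept∈set)
'c' @ 4: {1,2,3,4,5,6,8,9,10}  (accept∈set)
'c' @ 5: {1,2,3,4,5,6,8,9,10}  (accept∈set)
'c' @ 6: {1,2,3,4,5,6,8,9,10}  (accept∈set)
'b' @ 7: {1,2,4,6,9,10,11}  (accept∈set)
final: {1,2,4,6,9,10,11}; accept 1 in set

Answer: ACCEPT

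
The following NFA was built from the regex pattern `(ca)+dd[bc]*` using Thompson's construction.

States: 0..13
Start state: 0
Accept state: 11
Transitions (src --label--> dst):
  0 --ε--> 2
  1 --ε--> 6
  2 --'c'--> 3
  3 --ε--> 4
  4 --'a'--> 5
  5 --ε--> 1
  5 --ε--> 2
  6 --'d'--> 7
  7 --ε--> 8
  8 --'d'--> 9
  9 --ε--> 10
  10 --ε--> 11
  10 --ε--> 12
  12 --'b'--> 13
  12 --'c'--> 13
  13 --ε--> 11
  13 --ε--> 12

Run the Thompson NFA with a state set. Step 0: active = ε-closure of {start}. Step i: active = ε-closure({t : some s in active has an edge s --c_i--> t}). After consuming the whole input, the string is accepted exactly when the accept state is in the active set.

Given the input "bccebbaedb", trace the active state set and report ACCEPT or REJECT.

Answer: REJECT

Trace:
start: ε-closure({0}) = {0,2}
'b' @ 1: {}  — dead — no transitions
rest 'ccebbaedb' ignored (set empty)
after full input: {}  (accept=11 not in)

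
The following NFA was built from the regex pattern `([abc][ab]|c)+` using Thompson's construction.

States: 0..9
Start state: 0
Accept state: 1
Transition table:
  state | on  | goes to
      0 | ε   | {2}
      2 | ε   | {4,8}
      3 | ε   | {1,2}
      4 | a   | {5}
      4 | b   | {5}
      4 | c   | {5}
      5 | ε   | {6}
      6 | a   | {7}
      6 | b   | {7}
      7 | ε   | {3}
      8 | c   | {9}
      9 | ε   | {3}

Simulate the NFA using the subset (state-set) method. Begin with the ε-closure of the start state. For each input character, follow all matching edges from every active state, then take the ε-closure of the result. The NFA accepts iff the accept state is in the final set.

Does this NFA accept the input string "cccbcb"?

initial (ε-close {0}): {0,2,4,8}
'c' @ 1: {1,2,3,4,5,6,8,9}  (accept∈set)
'c' @ 2: {1,2,3,4,5,6,8,9}  (accept∈set)
'c' @ 3: {1,2,3,4,5,6,8,9}  (accept∈set)
'b' @ 4: {1,2,3,4,5,6,7,8}  (accept∈set)
'c' @ 5: {1,2,3,4,5,6,8,9}  (accept∈set)
'b' @ 6: {1,2,3,4,5,6,7,8}  (accept∈set)
after full input: {1,2,3,4,5,6,7,8}  (accept=1 in)

Answer: ACCEPT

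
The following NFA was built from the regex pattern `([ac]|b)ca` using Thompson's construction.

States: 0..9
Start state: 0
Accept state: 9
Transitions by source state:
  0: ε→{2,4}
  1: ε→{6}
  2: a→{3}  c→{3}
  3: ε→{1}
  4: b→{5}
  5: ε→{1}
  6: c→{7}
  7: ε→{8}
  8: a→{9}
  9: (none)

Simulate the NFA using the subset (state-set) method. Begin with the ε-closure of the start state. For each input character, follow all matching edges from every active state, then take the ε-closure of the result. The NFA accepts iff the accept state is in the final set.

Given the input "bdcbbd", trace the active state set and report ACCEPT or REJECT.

Answer: REJECT

Trace:
S₀ = ε-closure({0}) = {0,2,4}
'b' @ 1: {1,5,6}
'd' @ 2: {}  — no active states
rest 'cbbd' ignored (set empty)
final: {}; accept 9 not in set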